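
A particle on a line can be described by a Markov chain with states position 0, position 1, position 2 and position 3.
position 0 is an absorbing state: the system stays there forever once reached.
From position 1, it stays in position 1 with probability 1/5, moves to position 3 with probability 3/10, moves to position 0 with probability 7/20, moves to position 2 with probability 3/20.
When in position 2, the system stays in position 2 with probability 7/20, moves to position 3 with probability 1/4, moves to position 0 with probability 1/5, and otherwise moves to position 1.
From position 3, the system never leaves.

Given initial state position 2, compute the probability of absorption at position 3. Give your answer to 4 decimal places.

0.5306

Let h(s) be the probability of absorption at position 3 starting from transient state s. Then h(position 3) = 1 and h(position 0) = 0. By first-step analysis:
h(position 1) = 0.35·0 + 0.2·h(position 1) + 0.15·h(position 2) + 0.3·1
h(position 2) = 0.2·0 + 0.2·h(position 1) + 0.35·h(position 2) + 0.25·1
Solving: h(position 1) = 0.4745, h(position 2) = 0.5306.
Starting from position 2, the probability is 0.5306.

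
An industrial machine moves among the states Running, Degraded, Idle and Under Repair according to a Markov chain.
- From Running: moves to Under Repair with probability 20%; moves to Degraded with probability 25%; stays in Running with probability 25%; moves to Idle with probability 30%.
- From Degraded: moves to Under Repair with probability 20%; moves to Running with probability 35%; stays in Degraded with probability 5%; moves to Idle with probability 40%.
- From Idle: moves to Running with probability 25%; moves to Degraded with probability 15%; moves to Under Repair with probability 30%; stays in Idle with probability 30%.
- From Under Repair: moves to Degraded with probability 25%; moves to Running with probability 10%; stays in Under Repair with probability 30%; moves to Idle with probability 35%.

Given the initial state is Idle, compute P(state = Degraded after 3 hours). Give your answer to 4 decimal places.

0.1790

Propagate the distribution vector 3 hours from Idle.
After 0 hours: (0.0000, 0.0000, 1.0000, 0.0000)
After 1 hour: (0.2500, 0.1500, 0.3000, 0.3000)
After 2 hours: (0.2200, 0.1900, 0.3300, 0.2600)
After 3 hours: (0.2300, 0.1790, 0.3320, 0.2590)
P(in Degraded after 3 hours) = 0.1790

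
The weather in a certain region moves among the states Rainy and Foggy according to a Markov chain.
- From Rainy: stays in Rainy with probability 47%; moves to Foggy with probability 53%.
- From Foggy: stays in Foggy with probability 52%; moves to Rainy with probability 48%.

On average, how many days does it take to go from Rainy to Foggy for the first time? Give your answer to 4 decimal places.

1.8868

Let t(s) be the expected number of days to first reach Foggy from state s, with t(Foggy) = 0. Conditioning on the first day:
t(Rainy) = 1 + 0.47·t(Rainy)
Solving: t(Rainy) = 1.8868.
Expected days from Rainy to Foggy: 1.8868.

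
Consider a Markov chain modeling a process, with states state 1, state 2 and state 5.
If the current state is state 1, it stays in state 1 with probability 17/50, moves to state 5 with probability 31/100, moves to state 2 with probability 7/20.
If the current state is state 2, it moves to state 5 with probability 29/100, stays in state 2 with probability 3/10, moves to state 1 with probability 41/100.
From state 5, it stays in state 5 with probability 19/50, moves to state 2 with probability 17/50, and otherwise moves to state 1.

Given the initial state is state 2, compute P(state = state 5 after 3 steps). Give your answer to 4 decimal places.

0.3261

Propagate the distribution vector 3 steps from state 2.
After 0 steps: (0.0000, 1.0000, 0.0000)
After 1 step: (0.4100, 0.3000, 0.2900)
After 2 steps: (0.3436, 0.3321, 0.3243)
After 3 steps: (0.3438, 0.3302, 0.3261)
P(in state 5 after 3 steps) = 0.3261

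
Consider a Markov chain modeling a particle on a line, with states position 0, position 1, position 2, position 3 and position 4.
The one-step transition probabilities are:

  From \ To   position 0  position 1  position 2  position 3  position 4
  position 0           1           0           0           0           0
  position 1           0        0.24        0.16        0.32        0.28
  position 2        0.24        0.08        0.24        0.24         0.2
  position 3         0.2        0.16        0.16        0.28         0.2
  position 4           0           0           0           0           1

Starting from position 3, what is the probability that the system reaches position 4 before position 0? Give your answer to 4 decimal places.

Let h(s) be the probability of absorption at position 4 starting from transient state s. Then h(position 4) = 1 and h(position 0) = 0. By first-step analysis:
h(position 1) = 0.24·h(position 1) + 0.16·h(position 2) + 0.32·h(position 3) + 0.28·1
h(position 2) = 0.24·0 + 0.08·h(position 1) + 0.24·h(position 2) + 0.24·h(position 3) + 0.2·1
h(position 3) = 0.2·0 + 0.16·h(position 1) + 0.16·h(position 2) + 0.28·h(position 3) + 0.2·1
Solving: h(position 1) = 0.7068, h(position 2) = 0.5107, h(position 3) = 0.5483.
Starting from position 3, the probability is 0.5483.

0.5483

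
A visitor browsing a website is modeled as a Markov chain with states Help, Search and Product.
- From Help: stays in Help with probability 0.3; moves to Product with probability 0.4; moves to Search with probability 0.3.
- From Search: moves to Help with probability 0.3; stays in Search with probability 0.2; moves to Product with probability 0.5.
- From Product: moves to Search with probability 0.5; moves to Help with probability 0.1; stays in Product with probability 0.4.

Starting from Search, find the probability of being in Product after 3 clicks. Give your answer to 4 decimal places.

0.4380

Propagate the distribution vector 3 clicks from Search.
After 0 clicks: (0.0000, 1.0000, 0.0000)
After 1 click: (0.3000, 0.2000, 0.5000)
After 2 clicks: (0.2000, 0.3800, 0.4200)
After 3 clicks: (0.2160, 0.3460, 0.4380)
P(in Product after 3 clicks) = 0.4380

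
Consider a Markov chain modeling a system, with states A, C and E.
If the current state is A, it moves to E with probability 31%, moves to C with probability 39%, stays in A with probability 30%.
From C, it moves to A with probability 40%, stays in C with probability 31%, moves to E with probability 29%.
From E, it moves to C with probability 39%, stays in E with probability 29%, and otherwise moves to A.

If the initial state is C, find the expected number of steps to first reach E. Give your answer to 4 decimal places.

Let t(s) be the expected number of steps to first reach E from state s, with t(E) = 0. Conditioning on the first step:
t(A) = 1 + 0.3·t(A) + 0.39·t(C)
t(C) = 1 + 0.4·t(A) + 0.31·t(C)
Solving: t(A) = 3.3028, t(C) = 3.3639.
Expected steps from C to E: 3.3639.

3.3639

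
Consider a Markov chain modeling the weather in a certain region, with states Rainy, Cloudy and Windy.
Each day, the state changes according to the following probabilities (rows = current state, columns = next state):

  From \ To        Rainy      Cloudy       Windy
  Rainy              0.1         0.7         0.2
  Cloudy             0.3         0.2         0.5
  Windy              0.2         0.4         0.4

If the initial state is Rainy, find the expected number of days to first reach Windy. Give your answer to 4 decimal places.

Let t(s) be the expected number of days to first reach Windy from state s, with t(Windy) = 0. Conditioning on the first day:
t(Rainy) = 1 + 0.1·t(Rainy) + 0.7·t(Cloudy)
t(Cloudy) = 1 + 0.3·t(Rainy) + 0.2·t(Cloudy)
Solving: t(Rainy) = 2.9412, t(Cloudy) = 2.3529.
Expected days from Rainy to Windy: 2.9412.

2.9412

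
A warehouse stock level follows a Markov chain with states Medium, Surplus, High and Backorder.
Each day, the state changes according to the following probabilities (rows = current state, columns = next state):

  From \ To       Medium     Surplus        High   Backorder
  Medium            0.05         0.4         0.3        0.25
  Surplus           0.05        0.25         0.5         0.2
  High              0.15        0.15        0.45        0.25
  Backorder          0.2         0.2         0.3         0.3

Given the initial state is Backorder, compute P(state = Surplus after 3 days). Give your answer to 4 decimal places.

0.2175

Propagate the distribution vector 3 days from Backorder.
After 0 days: (0.0000, 0.0000, 0.0000, 1.0000)
After 1 day: (0.2000, 0.2000, 0.3000, 0.3000)
After 2 days: (0.1250, 0.2350, 0.3850, 0.2550)
After 3 days: (0.1268, 0.2175, 0.4048, 0.2510)
P(in Surplus after 3 days) = 0.2175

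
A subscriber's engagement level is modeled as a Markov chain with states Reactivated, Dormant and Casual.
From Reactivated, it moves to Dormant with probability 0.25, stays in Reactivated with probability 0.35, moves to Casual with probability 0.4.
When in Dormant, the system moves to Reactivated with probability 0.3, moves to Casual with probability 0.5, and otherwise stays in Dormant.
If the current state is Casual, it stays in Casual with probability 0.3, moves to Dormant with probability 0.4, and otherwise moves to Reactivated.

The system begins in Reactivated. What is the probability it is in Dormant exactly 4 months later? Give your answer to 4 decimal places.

Propagate the distribution vector 4 months from Reactivated.
After 0 months: (1.0000, 0.0000, 0.0000)
After 1 month: (0.3500, 0.2500, 0.4000)
After 2 months: (0.3175, 0.2975, 0.3850)
After 3 months: (0.3159, 0.2929, 0.3913)
After 4 months: (0.3158, 0.2940, 0.3902)
P(in Dormant after 4 months) = 0.2940

0.2940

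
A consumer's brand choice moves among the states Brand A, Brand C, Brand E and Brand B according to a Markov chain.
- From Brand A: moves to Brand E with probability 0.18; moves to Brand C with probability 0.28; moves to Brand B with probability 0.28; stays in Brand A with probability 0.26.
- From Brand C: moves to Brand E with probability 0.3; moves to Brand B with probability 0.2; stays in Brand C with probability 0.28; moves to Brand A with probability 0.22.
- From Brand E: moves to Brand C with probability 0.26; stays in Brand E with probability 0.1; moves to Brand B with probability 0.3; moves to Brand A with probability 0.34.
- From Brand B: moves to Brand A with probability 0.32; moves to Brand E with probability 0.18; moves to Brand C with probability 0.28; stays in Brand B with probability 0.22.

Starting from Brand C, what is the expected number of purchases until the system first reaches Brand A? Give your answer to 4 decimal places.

3.7037

Let t(s) be the expected number of purchases to first reach Brand A from state s, with t(Brand A) = 0. Conditioning on the first purchase:
t(Brand C) = 1 + 0.28·t(Brand C) + 0.3·t(Brand E) + 0.2·t(Brand B)
t(Brand E) = 1 + 0.26·t(Brand C) + 0.1·t(Brand E) + 0.3·t(Brand B)
t(Brand B) = 1 + 0.28·t(Brand C) + 0.18·t(Brand E) + 0.22·t(Brand B)
Solving: t(Brand C) = 3.7037, t(Brand E) = 3.3059, t(Brand B) = 3.3745.
Expected purchases from Brand C to Brand A: 3.7037.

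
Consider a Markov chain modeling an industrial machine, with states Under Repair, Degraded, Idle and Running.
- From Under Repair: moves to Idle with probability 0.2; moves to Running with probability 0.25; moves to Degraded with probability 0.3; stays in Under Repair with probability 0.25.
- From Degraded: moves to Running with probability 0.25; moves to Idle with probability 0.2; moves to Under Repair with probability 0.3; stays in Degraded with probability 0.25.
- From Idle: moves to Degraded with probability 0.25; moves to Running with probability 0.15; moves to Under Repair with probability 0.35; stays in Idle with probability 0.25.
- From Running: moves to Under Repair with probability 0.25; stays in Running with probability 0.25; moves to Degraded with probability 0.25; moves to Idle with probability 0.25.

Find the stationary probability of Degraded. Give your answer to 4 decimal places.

0.2643

Let the stationary distribution be π with π = πP and π_1 + π_2 + π_3 + π_4 = 1.
π_1 = 0.25·π_1 + 0.3·π_2 + 0.35·π_3 + 0.25·π_4
π_2 = 0.3·π_1 + 0.25·π_2 + 0.25·π_3 + 0.25·π_4
π_3 = 0.2·π_1 + 0.2·π_2 + 0.25·π_3 + 0.25·π_4
Solving with the normalization constraint gives π = (0.2855, 0.2643, 0.2225, 0.2277).
So the stationary probability of Degraded is 0.2643.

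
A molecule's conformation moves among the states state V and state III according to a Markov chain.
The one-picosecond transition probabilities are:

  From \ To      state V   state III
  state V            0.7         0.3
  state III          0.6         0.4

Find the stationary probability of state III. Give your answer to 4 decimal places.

Let the stationary distribution be π with π = πP and π_1 + π_2 = 1.
π_1 = 0.7·π_1 + 0.6·π_2
Solving with the normalization constraint gives π = (0.6667, 0.3333).
So the stationary probability of state III is 0.3333.

0.3333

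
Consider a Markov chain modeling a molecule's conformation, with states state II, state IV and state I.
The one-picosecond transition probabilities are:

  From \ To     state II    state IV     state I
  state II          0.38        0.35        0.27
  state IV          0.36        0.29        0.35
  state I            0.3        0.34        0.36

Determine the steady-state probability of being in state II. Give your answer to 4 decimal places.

Let the stationary distribution be π with π = πP and π_1 + π_2 + π_3 = 1.
π_1 = 0.38·π_1 + 0.36·π_2 + 0.3·π_3
π_2 = 0.35·π_1 + 0.29·π_2 + 0.34·π_3
Solving with the normalization constraint gives π = (0.3474, 0.3271, 0.3255).
So the stationary probability of state II is 0.3474.

0.3474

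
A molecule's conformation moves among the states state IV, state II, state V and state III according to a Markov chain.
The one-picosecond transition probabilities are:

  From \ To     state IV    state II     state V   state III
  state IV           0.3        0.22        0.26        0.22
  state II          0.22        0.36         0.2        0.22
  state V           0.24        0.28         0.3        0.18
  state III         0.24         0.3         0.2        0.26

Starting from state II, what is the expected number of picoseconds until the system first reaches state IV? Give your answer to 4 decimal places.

4.3698

Let t(s) be the expected number of picoseconds to first reach state IV from state s, with t(state IV) = 0. Conditioning on the first picosecond:
t(state II) = 1 + 0.36·t(state II) + 0.2·t(state V) + 0.22·t(state III)
t(state V) = 1 + 0.28·t(state II) + 0.3·t(state V) + 0.18·t(state III)
t(state III) = 1 + 0.3·t(state II) + 0.2·t(state V) + 0.26·t(state III)
Solving: t(state II) = 4.3698, t(state V) = 4.2768, t(state III) = 4.2788.
Expected picoseconds from state II to state IV: 4.3698.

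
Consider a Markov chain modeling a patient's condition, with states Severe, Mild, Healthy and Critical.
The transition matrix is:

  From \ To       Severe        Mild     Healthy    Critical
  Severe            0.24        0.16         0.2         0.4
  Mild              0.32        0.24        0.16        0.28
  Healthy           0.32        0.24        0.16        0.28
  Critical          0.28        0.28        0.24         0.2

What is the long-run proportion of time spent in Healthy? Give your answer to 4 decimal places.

Let the stationary distribution be π with π = πP and π_1 + π_2 + π_3 + π_4 = 1.
π_1 = 0.24·π_1 + 0.32·π_2 + 0.32·π_3 + 0.28·π_4
π_2 = 0.16·π_1 + 0.24·π_2 + 0.24·π_3 + 0.28·π_4
π_3 = 0.2·π_1 + 0.16·π_2 + 0.16·π_3 + 0.24·π_4
Solving with the normalization constraint gives π = (0.2855, 0.2288, 0.1947, 0.2910).
So the stationary probability of Healthy is 0.1947.

0.1947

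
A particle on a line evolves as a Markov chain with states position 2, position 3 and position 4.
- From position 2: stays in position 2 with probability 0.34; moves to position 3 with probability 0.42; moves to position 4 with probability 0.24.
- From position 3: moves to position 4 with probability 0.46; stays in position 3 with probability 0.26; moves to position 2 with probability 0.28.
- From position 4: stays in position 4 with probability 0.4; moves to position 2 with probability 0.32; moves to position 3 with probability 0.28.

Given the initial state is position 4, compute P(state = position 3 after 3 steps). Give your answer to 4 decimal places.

Propagate the distribution vector 3 steps from position 4.
After 0 steps: (0.0000, 0.0000, 1.0000)
After 1 step: (0.3200, 0.2800, 0.4000)
After 2 steps: (0.3152, 0.3192, 0.3656)
After 3 steps: (0.3135, 0.3177, 0.3687)
P(in position 3 after 3 steps) = 0.3177

0.3177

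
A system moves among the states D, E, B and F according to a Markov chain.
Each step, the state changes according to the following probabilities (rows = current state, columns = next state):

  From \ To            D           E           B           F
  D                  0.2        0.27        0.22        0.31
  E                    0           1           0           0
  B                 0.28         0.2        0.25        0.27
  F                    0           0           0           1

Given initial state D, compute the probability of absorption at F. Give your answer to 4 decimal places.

Let h(s) be the probability of absorption at F starting from transient state s. Then h(F) = 1 and h(E) = 0. By first-step analysis:
h(D) = 0.2·h(D) + 0.27·0 + 0.22·h(B) + 0.31·1
h(B) = 0.28·h(D) + 0.2·0 + 0.25·h(B) + 0.27·1
Solving: h(D) = 0.5422, h(B) = 0.5624.
Starting from D, the probability is 0.5422.

0.5422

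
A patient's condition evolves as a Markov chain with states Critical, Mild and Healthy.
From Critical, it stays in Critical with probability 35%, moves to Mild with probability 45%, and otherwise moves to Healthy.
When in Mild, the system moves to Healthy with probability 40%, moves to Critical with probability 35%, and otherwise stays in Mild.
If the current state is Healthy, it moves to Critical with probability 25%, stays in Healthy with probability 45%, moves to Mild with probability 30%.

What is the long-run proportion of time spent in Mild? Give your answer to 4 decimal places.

0.3306

Let the stationary distribution be π with π = πP and π_1 + π_2 + π_3 = 1.
π_1 = 0.35·π_1 + 0.35·π_2 + 0.25·π_3
π_2 = 0.45·π_1 + 0.25·π_2 + 0.3·π_3
Solving with the normalization constraint gives π = (0.3145, 0.3306, 0.3548).
So the stationary probability of Mild is 0.3306.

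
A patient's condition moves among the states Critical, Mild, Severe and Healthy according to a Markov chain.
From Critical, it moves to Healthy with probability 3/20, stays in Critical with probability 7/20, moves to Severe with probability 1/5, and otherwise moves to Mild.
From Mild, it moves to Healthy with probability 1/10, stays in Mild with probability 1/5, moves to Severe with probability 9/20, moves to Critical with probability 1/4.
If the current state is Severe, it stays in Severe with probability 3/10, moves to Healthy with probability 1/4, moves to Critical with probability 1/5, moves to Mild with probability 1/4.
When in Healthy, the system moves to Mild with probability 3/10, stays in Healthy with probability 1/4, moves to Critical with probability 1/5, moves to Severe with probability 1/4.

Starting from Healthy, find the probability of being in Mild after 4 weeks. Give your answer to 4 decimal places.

0.2589

Propagate the distribution vector 4 weeks from Healthy.
After 0 weeks: (0.0000, 0.0000, 0.0000, 1.0000)
After 1 week: (0.2000, 0.3000, 0.2500, 0.2500)
After 2 weeks: (0.2450, 0.2575, 0.3125, 0.1850)
After 3 weeks: (0.2496, 0.2586, 0.3049, 0.1869)
After 4 weeks: (0.2504, 0.2589, 0.3045, 0.1862)
P(in Mild after 4 weeks) = 0.2589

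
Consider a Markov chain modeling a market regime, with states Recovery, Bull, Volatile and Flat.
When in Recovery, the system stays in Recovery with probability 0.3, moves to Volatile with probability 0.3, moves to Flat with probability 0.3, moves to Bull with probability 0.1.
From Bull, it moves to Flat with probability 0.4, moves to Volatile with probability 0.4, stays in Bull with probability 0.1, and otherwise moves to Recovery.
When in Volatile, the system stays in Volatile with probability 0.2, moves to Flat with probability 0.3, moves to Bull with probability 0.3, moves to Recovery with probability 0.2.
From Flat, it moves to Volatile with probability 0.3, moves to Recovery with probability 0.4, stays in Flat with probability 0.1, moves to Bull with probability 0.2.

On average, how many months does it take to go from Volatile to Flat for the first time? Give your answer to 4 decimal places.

3.1085

Let t(s) be the expected number of months to first reach Flat from state s, with t(Flat) = 0. Conditioning on the first month:
t(Recovery) = 1 + 0.3·t(Recovery) + 0.1·t(Bull) + 0.3·t(Volatile)
t(Bull) = 1 + 0.1·t(Recovery) + 0.1·t(Bull) + 0.4·t(Volatile)
t(Volatile) = 1 + 0.2·t(Recovery) + 0.3·t(Bull) + 0.2·t(Volatile)
Solving: t(Recovery) = 3.1672, t(Bull) = 2.8446, t(Volatile) = 3.1085.
Expected months from Volatile to Flat: 3.1085.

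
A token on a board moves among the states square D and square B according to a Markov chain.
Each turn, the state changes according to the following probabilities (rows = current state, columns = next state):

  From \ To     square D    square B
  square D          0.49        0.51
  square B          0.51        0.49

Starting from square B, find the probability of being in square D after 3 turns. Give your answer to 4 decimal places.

0.5000

Propagate the distribution vector 3 turns from square B.
After 0 turns: (0.0000, 1.0000)
After 1 turn: (0.5100, 0.4900)
After 2 turns: (0.4998, 0.5002)
After 3 turns: (0.5000, 0.5000)
P(in square D after 3 turns) = 0.5000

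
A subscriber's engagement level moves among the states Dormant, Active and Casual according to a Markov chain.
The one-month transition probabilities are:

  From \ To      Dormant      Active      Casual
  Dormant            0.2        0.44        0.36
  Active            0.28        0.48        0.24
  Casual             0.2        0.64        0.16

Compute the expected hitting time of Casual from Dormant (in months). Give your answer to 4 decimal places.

Let t(s) be the expected number of months to first reach Casual from state s, with t(Casual) = 0. Conditioning on the first month:
t(Dormant) = 1 + 0.2·t(Dormant) + 0.44·t(Active)
t(Active) = 1 + 0.28·t(Dormant) + 0.48·t(Active)
Solving: t(Dormant) = 3.2787, t(Active) = 3.6885.
Expected months from Dormant to Casual: 3.2787.

3.2787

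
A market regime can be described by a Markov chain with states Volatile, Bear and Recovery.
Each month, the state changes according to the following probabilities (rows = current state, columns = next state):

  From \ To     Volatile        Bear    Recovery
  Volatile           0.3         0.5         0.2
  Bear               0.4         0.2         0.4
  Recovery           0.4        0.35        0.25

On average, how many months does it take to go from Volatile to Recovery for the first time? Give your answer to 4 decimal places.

Let t(s) be the expected number of months to first reach Recovery from state s, with t(Recovery) = 0. Conditioning on the first month:
t(Volatile) = 1 + 0.3·t(Volatile) + 0.5·t(Bear)
t(Bear) = 1 + 0.4·t(Volatile) + 0.2·t(Bear)
Solving: t(Volatile) = 3.6111, t(Bear) = 3.0556.
Expected months from Volatile to Recovery: 3.6111.

3.6111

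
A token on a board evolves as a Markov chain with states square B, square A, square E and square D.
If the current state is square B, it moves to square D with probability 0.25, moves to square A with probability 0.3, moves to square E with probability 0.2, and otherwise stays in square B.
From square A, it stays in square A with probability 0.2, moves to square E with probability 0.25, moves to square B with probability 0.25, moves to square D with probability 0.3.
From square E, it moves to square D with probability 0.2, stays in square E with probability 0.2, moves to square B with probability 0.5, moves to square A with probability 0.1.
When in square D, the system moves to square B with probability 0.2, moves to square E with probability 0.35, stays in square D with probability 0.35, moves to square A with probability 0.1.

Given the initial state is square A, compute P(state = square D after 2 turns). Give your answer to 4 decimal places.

0.2775

Propagate the distribution vector 2 turns from square A.
After 0 turns: (0.0000, 1.0000, 0.0000, 0.0000)
After 1 turn: (0.2500, 0.2000, 0.2500, 0.3000)
After 2 turns: (0.2975, 0.1700, 0.2550, 0.2775)
P(in square D after 2 turns) = 0.2775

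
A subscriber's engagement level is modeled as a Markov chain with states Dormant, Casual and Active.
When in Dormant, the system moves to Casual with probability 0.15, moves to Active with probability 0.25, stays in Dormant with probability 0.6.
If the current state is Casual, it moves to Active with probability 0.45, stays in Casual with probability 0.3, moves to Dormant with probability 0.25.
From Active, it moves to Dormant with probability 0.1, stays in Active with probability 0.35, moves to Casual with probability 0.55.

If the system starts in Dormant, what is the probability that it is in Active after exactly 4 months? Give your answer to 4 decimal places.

Propagate the distribution vector 4 months from Dormant.
After 0 months: (1.0000, 0.0000, 0.0000)
After 1 month: (0.6000, 0.1500, 0.2500)
After 2 months: (0.4225, 0.2725, 0.3050)
After 3 months: (0.3521, 0.3129, 0.3350)
After 4 months: (0.3230, 0.3309, 0.3461)
P(in Active after 4 months) = 0.3461

0.3461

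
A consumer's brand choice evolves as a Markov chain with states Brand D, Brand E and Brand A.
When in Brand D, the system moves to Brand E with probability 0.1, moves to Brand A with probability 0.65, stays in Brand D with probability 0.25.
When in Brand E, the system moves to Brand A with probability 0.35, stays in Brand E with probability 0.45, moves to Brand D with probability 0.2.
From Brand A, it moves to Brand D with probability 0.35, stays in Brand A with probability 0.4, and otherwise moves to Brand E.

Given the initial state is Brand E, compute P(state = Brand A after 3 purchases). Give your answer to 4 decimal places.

Propagate the distribution vector 3 purchases from Brand E.
After 0 purchases: (0.0000, 1.0000, 0.0000)
After 1 purchase: (0.2000, 0.4500, 0.3500)
After 2 purchases: (0.2625, 0.3100, 0.4275)
After 3 purchases: (0.2773, 0.2726, 0.4501)
P(in Brand A after 3 purchases) = 0.4501

0.4501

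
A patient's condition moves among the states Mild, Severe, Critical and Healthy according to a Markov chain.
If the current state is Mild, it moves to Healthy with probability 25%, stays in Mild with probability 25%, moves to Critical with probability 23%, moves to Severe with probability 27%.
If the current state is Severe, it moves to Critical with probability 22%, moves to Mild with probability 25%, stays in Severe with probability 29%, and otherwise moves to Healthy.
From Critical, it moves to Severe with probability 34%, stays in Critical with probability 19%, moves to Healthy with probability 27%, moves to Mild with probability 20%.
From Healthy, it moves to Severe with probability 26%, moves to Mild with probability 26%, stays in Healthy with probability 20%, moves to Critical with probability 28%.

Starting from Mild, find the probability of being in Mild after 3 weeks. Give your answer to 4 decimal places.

Propagate the distribution vector 3 weeks from Mild.
After 0 weeks: (1.0000, 0.0000, 0.0000, 0.0000)
After 1 week: (0.2500, 0.2700, 0.2300, 0.2500)
After 2 weeks: (0.2410, 0.2890, 0.2306, 0.2394)
After 3 weeks: (0.2409, 0.2895, 0.2299, 0.2398)
P(in Mild after 3 weeks) = 0.2409

0.2409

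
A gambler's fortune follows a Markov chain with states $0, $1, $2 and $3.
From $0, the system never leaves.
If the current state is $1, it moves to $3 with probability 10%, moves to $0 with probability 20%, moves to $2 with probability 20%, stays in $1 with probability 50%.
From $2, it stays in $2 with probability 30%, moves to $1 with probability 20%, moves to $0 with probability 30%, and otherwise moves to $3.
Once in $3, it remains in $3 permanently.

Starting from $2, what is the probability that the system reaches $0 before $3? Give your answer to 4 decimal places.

0.6129

Let h(s) be the probability of absorption at $0 starting from transient state s. Then h($0) = 1 and h($3) = 0. By first-step analysis:
h($1) = 0.2·1 + 0.5·h($1) + 0.2·h($2) + 0.1·0
h($2) = 0.3·1 + 0.2·h($1) + 0.3·h($2) + 0.2·0
Solving: h($1) = 0.6452, h($2) = 0.6129.
Starting from $2, the probability is 0.6129.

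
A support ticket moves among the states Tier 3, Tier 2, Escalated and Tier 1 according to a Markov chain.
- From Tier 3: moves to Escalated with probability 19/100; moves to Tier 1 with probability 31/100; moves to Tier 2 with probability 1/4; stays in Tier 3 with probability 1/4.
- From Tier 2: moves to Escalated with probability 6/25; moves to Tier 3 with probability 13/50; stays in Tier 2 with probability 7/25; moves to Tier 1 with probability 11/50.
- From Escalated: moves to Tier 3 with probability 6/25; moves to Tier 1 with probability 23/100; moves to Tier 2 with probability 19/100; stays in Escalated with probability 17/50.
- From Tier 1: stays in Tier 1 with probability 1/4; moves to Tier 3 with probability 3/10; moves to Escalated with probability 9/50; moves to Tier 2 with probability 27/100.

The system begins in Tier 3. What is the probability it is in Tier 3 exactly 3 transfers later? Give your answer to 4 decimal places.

0.2629

Propagate the distribution vector 3 transfers from Tier 3.
After 0 transfers: (1.0000, 0.0000, 0.0000, 0.0000)
After 1 transfer: (0.2500, 0.2500, 0.1900, 0.3100)
After 2 transfers: (0.2661, 0.2523, 0.2279, 0.2537)
After 3 transfers: (0.2629, 0.2490, 0.2343, 0.2538)
P(in Tier 3 after 3 transfers) = 0.2629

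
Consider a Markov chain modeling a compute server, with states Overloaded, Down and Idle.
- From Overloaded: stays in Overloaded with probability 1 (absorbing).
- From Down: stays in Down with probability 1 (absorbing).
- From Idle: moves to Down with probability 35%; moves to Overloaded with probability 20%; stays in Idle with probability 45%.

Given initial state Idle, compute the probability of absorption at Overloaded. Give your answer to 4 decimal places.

Let h(s) be the probability of absorption at Overloaded starting from transient state s. Then h(Overloaded) = 1 and h(Down) = 0. By first-step analysis:
h(Idle) = 0.2·1 + 0.35·0 + 0.45·h(Idle)
Solving: h(Idle) = 0.3636.
Starting from Idle, the probability is 0.3636.

0.3636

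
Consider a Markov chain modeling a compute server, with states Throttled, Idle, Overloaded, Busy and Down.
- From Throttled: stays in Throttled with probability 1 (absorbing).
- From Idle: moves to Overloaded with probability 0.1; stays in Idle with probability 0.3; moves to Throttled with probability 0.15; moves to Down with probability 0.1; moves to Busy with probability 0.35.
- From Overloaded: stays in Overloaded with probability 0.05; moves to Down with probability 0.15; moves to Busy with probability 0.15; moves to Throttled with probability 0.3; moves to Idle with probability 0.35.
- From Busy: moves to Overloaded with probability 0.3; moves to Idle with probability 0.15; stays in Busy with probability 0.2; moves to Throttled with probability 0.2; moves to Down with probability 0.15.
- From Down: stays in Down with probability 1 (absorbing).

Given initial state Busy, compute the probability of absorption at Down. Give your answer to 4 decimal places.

Let h(s) be the probability of absorption at Down starting from transient state s. Then h(Down) = 1 and h(Throttled) = 0. By first-step analysis:
h(Idle) = 0.15·0 + 0.3·h(Idle) + 0.1·h(Overloaded) + 0.35·h(Busy) + 0.1·1
h(Overloaded) = 0.3·0 + 0.35·h(Idle) + 0.05·h(Overloaded) + 0.15·h(Busy) + 0.15·1
h(Busy) = 0.2·0 + 0.15·h(Idle) + 0.3·h(Overloaded) + 0.2·h(Busy) + 0.15·1
Solving: h(Idle) = 0.3946, h(Overloaded) = 0.3662, h(Busy) = 0.3988.
Starting from Busy, the probability is 0.3988.

0.3988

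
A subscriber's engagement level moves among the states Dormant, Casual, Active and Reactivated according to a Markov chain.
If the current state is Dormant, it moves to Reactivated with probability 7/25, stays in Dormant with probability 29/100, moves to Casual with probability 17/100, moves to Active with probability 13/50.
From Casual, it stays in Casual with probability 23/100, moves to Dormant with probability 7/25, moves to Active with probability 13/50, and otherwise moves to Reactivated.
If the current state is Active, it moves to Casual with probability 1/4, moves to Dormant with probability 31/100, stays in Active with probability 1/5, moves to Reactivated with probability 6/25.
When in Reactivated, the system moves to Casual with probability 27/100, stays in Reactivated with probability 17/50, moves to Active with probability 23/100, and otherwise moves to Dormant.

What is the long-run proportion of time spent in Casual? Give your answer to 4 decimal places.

0.2304

Let the stationary distribution be π with π = πP and π_1 + π_2 + π_3 + π_4 = 1.
π_1 = 0.29·π_1 + 0.28·π_2 + 0.31·π_3 + 0.16·π_4
π_2 = 0.17·π_1 + 0.23·π_2 + 0.25·π_3 + 0.27·π_4
π_3 = 0.26·π_1 + 0.26·π_2 + 0.2·π_3 + 0.23·π_4
Solving with the normalization constraint gives π = (0.2566, 0.2304, 0.2375, 0.2755).
So the stationary probability of Casual is 0.2304.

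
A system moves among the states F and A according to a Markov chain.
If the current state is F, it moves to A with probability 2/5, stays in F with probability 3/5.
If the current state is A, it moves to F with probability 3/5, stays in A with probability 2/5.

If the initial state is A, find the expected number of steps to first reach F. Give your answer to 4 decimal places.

1.6667

Let t(s) be the expected number of steps to first reach F from state s, with t(F) = 0. Conditioning on the first step:
t(A) = 1 + 0.4·t(A)
Solving: t(A) = 1.6667.
Expected steps from A to F: 1.6667.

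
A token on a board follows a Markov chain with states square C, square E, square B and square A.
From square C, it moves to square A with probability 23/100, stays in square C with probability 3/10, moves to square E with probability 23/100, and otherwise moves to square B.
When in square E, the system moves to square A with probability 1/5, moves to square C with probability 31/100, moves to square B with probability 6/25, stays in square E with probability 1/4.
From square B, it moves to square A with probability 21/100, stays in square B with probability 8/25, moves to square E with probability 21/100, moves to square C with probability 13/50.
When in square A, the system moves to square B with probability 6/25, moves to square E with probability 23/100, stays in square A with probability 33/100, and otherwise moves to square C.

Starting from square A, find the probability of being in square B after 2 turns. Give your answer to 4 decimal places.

Propagate the distribution vector 2 turns from square A.
After 0 turns: (0.0000, 0.0000, 0.0000, 1.0000)
After 1 turn: (0.2000, 0.2300, 0.2400, 0.3300)
After 2 turns: (0.2597, 0.2298, 0.2592, 0.2513)
P(in square B after 2 turns) = 0.2592

0.2592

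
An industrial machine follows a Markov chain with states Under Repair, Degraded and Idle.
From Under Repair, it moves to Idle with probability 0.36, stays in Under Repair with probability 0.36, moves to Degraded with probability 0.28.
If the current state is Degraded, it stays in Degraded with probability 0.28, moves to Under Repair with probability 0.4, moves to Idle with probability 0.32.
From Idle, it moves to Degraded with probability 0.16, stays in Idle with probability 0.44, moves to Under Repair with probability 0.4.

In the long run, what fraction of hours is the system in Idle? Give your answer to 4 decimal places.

0.3811

Let the stationary distribution be π with π = πP and π_1 + π_2 + π_3 = 1.
π_1 = 0.36·π_1 + 0.4·π_2 + 0.4·π_3
π_2 = 0.28·π_1 + 0.28·π_2 + 0.16·π_3
Solving with the normalization constraint gives π = (0.3846, 0.2343, 0.3811).
So the stationary probability of Idle is 0.3811.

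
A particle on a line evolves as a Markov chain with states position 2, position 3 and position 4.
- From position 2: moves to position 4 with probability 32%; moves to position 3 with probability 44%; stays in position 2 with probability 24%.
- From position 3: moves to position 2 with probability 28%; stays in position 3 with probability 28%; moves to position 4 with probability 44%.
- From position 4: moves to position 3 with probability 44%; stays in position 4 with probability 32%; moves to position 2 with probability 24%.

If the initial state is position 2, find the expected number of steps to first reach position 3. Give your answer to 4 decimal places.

Let t(s) be the expected number of steps to first reach position 3 from state s, with t(position 3) = 0. Conditioning on the first step:
t(position 2) = 1 + 0.24·t(position 2) + 0.32·t(position 4)
t(position 4) = 1 + 0.24·t(position 2) + 0.32·t(position 4)
Solving: t(position 2) = 2.2727, t(position 4) = 2.2727.
Expected steps from position 2 to position 3: 2.2727.

2.2727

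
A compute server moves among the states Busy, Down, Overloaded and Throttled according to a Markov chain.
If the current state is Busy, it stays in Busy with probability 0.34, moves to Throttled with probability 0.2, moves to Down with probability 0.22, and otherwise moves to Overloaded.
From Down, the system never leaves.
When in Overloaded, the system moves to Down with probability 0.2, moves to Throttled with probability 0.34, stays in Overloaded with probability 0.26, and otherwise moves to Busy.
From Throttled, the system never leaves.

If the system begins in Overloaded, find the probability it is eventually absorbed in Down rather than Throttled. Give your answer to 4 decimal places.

Let h(s) be the probability of absorption at Down starting from transient state s. Then h(Down) = 1 and h(Throttled) = 0. By first-step analysis:
h(Busy) = 0.34·h(Busy) + 0.22·1 + 0.24·h(Overloaded) + 0.2·0
h(Overloaded) = 0.2·h(Busy) + 0.2·1 + 0.26·h(Overloaded) + 0.34·0
Solving: h(Busy) = 0.4787, h(Overloaded) = 0.3996.
Starting from Overloaded, the probability is 0.3996.

0.3996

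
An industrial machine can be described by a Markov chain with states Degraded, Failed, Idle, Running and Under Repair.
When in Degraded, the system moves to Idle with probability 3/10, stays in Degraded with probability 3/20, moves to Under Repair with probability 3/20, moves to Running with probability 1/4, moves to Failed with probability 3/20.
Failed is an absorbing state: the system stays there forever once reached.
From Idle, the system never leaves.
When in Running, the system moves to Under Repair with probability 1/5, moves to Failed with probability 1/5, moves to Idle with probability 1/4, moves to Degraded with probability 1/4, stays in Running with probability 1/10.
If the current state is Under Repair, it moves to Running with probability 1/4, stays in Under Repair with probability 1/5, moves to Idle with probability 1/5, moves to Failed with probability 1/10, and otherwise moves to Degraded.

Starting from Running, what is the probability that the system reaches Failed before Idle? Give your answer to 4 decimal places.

0.4026

Let h(s) be the probability of absorption at Failed starting from transient state s. Then h(Failed) = 1 and h(Idle) = 0. By first-step analysis:
h(Degraded) = 0.15·h(Degraded) + 0.15·1 + 0.3·0 + 0.25·h(Running) + 0.15·h(Under Repair)
h(Running) = 0.25·h(Degraded) + 0.2·1 + 0.25·0 + 0.1·h(Running) + 0.2·h(Under Repair)
h(Under Repair) = 0.25·h(Degraded) + 0.1·1 + 0.2·0 + 0.25·h(Running) + 0.2·h(Under Repair)
Solving: h(Degraded) = 0.3589, h(Running) = 0.4026, h(Under Repair) = 0.3630.
Starting from Running, the probability is 0.4026.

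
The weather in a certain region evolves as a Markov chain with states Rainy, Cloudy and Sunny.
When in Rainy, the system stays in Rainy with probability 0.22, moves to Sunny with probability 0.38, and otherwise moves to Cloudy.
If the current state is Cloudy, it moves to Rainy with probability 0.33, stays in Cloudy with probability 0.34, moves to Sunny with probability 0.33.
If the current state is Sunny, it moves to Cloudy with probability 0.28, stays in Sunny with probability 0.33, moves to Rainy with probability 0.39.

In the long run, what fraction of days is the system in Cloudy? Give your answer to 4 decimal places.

0.3382

Let the stationary distribution be π with π = πP and π_1 + π_2 + π_3 = 1.
π_1 = 0.22·π_1 + 0.33·π_2 + 0.39·π_3
π_2 = 0.4·π_1 + 0.34·π_2 + 0.28·π_3
Solving with the normalization constraint gives π = (0.3160, 0.3382, 0.3458).
So the stationary probability of Cloudy is 0.3382.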